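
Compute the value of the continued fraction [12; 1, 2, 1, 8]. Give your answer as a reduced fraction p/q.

Collapse the nested fraction from the inside out:
Start with 8.
1 + 1/(8/1) = 1 + 1/8 = 9/8
2 + 1/(9/8) = 2 + 8/9 = 26/9
1 + 1/(26/9) = 1 + 9/26 = 35/26
12 + 1/(35/26) = 12 + 26/35 = 446/35

446/35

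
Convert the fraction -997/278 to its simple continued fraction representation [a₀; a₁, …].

[-4; 2, 2, 2, 1, 1, 9]

⌊-997/278⌋ = -4, remainder 115
⌊278/115⌋ = 2, remainder 48
⌊115/48⌋ = 2, remainder 19
⌊48/19⌋ = 2, remainder 10
⌊19/10⌋ = 1, remainder 9
⌊10/9⌋ = 1, remainder 1
⌊9/1⌋ = 9, remainder 0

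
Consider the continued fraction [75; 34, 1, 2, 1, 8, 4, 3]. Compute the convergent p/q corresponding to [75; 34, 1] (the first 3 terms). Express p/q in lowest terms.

2626/35

Start with 1.
34 + 1/(1/1) = 34 + 1/1 = 35/1
75 + 1/(35/1) = 75 + 1/35 = 2626/35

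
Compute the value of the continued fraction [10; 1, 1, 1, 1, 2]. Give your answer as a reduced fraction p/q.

138/13

Use the convergent recurrence hₖ = aₖ·hₖ₋₁ + hₖ₋₂ (and likewise for the denominators kₖ):
a_0 = 10: 10/1
a_1 = 1: 11/1
a_2 = 1: 21/2
a_3 = 1: 32/3
a_4 = 1: 53/5
a_5 = 2: 138/13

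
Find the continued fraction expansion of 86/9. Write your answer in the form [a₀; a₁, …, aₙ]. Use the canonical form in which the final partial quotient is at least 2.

[9; 1, 1, 4]

Repeatedly divide and take the remainder:
⌊86/9⌋ = 9, remainder 5
⌊9/5⌋ = 1, remainder 4
⌊5/4⌋ = 1, remainder 1
⌊4/1⌋ = 4, remainder 0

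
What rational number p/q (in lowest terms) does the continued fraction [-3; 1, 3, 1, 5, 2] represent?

-139/63

Build up convergents one term at a time:
a_0 = -3: -3/1
a_1 = 1: -2/1
a_2 = 3: -9/4
a_3 = 1: -11/5
a_4 = 5: -64/29
a_5 = 2: -139/63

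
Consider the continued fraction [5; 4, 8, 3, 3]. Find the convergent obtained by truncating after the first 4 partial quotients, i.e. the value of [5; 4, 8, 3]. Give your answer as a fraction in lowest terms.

540/103

Start with 3.
8 + 1/(3/1) = 8 + 1/3 = 25/3
4 + 1/(25/3) = 4 + 3/25 = 103/25
5 + 1/(103/25) = 5 + 25/103 = 540/103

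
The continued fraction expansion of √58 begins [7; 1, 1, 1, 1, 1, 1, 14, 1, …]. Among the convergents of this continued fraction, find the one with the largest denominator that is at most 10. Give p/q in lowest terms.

List convergents until the denominator exceeds the bound:
a_0 = 7: 7/1  (≤ bound)
a_1 = 1: 8/1  (≤ bound)
a_2 = 1: 15/2  (≤ bound)
a_3 = 1: 23/3  (≤ bound)
a_4 = 1: 38/5  (≤ bound)
a_5 = 1: 61/8  (≤ bound)
a_6 = 1: 99/13  (> 10, stop)

61/8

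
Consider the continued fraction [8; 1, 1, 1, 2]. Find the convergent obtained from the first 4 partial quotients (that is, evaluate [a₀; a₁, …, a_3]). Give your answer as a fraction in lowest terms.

Start with 1.
1 + 1/(1/1) = 1 + 1/1 = 2/1
1 + 1/(2/1) = 1 + 1/2 = 3/2
8 + 1/(3/2) = 8 + 2/3 = 26/3

26/3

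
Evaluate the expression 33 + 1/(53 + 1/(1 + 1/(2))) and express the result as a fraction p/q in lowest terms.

Use the convergent recurrence hₖ = aₖ·hₖ₋₁ + hₖ₋₂ (and likewise for the denominators kₖ):
a_0 = 33: 33/1
a_1 = 53: 1750/53
a_2 = 1: 1783/54
a_3 = 2: 5316/161

5316/161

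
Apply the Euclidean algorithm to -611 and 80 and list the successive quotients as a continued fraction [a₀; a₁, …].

[-8; 2, 1, 3, 7]

Apply division with remainder until the remainder is 0:
-611 = -8·80 + 29, so a_0 = -8
80 = 2·29 + 22, so a_1 = 2
29 = 1·22 + 7, so a_2 = 1
22 = 3·7 + 1, so a_3 = 3
7 = 7·1 + 0, so a_4 = 7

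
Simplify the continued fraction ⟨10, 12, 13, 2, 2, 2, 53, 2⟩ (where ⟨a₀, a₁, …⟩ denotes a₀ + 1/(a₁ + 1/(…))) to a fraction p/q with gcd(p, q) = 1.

Work from the innermost term outward:
Start with 2.
53 + 1/(2/1) = 53 + 1/2 = 107/2
2 + 1/(107/2) = 2 + 2/107 = 216/107
2 + 1/(216/107) = 2 + 107/216 = 539/216
2 + 1/(539/216) = 2 + 216/539 = 1294/539
13 + 1/(1294/539) = 13 + 539/1294 = 17361/1294
12 + 1/(17361/1294) = 12 + 1294/17361 = 209626/17361
10 + 1/(209626/17361) = 10 + 17361/209626 = 2113621/209626

2113621/209626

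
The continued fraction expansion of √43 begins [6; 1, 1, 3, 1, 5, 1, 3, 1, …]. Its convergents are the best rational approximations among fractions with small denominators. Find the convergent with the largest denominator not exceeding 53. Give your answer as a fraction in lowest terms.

341/52

a_0 = 6: 6/1  (≤ bound)
a_1 = 1: 7/1  (≤ bound)
a_2 = 1: 13/2  (≤ bound)
a_3 = 3: 46/7  (≤ bound)
a_4 = 1: 59/9  (≤ bound)
a_5 = 5: 341/52  (≤ bound)
a_6 = 1: 400/61  (> 53, stop)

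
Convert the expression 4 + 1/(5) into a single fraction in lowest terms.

a_0 = 4: 4/1
a_1 = 5: 21/5

21/5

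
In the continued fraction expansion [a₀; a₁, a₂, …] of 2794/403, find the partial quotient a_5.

2

Run the Euclidean algorithm, recording each quotient:
2794 = 6·403 + 376, so a_0 = 6
403 = 1·376 + 27, so a_1 = 1
376 = 13·27 + 25, so a_2 = 13
27 = 1·25 + 2, so a_3 = 1
25 = 12·2 + 1, so a_4 = 12
2 = 2·1 + 0, so a_5 = 2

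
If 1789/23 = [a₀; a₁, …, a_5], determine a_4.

1

1789 = 77·23 + 18, so a_0 = 77
23 = 1·18 + 5, so a_1 = 1
18 = 3·5 + 3, so a_2 = 3
5 = 1·3 + 2, so a_3 = 1
3 = 1·2 + 1, so a_4 = 1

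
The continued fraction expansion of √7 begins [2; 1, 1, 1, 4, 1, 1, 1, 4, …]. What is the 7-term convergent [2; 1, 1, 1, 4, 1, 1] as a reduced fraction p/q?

Start with 1.
1 + 1/(1/1) = 1 + 1/1 = 2/1
4 + 1/(2/1) = 4 + 1/2 = 9/2
1 + 1/(9/2) = 1 + 2/9 = 11/9
1 + 1/(11/9) = 1 + 9/11 = 20/11
1 + 1/(20/11) = 1 + 11/20 = 31/20
2 + 1/(31/20) = 2 + 20/31 = 82/31

82/31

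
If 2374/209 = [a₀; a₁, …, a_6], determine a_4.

1

2374 = 11·209 + 75, so a_0 = 11
209 = 2·75 + 59, so a_1 = 2
75 = 1·59 + 16, so a_2 = 1
59 = 3·16 + 11, so a_3 = 3
16 = 1·11 + 5, so a_4 = 1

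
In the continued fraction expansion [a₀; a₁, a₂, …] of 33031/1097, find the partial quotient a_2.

33031 ÷ 1097 → quotient 30, remainder 121
1097 ÷ 121 → quotient 9, remainder 8
121 ÷ 8 → quotient 15, remainder 1

15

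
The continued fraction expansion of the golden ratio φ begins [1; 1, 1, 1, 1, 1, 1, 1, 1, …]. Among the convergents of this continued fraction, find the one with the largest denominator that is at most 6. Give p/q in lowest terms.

List convergents until the denominator exceeds the bound:
a_0 = 1: 1/1  (≤ bound)
a_1 = 1: 2/1  (≤ bound)
a_2 = 1: 3/2  (≤ bound)
a_3 = 1: 5/3  (≤ bound)
a_4 = 1: 8/5  (≤ bound)
a_5 = 1: 13/8  (> 6, stop)

8/5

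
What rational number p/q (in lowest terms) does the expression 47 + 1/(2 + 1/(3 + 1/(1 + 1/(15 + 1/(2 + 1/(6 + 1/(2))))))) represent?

194187/4093

Start with 2.
6 + 1/(2/1) = 6 + 1/2 = 13/2
2 + 1/(13/2) = 2 + 2/13 = 28/13
15 + 1/(28/13) = 15 + 13/28 = 433/28
1 + 1/(433/28) = 1 + 28/433 = 461/433
3 + 1/(461/433) = 3 + 433/461 = 1816/461
2 + 1/(1816/461) = 2 + 461/1816 = 4093/1816
47 + 1/(4093/1816) = 47 + 1816/4093 = 194187/4093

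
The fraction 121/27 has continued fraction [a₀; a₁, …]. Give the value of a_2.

121 = 4·27 + 13, so a_0 = 4
27 = 2·13 + 1, so a_1 = 2
13 = 13·1 + 0, so a_2 = 13

13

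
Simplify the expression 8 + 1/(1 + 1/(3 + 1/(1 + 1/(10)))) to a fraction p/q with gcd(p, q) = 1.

475/54

Start with 10.
1 + 1/(10/1) = 1 + 1/10 = 11/10
3 + 1/(11/10) = 3 + 10/11 = 43/11
1 + 1/(43/11) = 1 + 11/43 = 54/43
8 + 1/(54/43) = 8 + 43/54 = 475/54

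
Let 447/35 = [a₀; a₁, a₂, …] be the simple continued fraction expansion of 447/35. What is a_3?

2

Apply division with remainder until the remainder is 0:
447 = 12·35 + 27, so a_0 = 12
35 = 1·27 + 8, so a_1 = 1
27 = 3·8 + 3, so a_2 = 3
8 = 2·3 + 2, so a_3 = 2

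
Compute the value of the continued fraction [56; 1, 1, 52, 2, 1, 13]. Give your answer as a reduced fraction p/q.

Starting at the tail and folding back:
Start with 13.
1 + 1/(13/1) = 1 + 1/13 = 14/13
2 + 1/(14/13) = 2 + 13/14 = 41/14
52 + 1/(41/14) = 52 + 14/41 = 2146/41
1 + 1/(2146/41) = 1 + 41/2146 = 2187/2146
1 + 1/(2187/2146) = 1 + 2146/2187 = 4333/2187
56 + 1/(4333/2187) = 56 + 2187/4333 = 244835/4333

244835/4333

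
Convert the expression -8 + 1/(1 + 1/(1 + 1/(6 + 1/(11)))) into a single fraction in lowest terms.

a_0 = -8: -8/1
a_1 = 1: -7/1
a_2 = 1: -15/2
a_3 = 6: -97/13
a_4 = 11: -1082/145

-1082/145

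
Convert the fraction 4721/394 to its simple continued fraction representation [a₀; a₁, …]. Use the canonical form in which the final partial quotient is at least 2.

Run the Euclidean algorithm, recording each quotient:
4721 ÷ 394 → quotient 11, remainder 387
394 ÷ 387 → quotient 1, remainder 7
387 ÷ 7 → quotient 55, remainder 2
7 ÷ 2 → quotient 3, remainder 1
2 ÷ 1 → quotient 2, remainder 0

[11; 1, 55, 3, 2]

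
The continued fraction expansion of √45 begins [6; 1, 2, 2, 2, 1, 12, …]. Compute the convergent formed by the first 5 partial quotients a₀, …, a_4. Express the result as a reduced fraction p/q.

a_0 = 6: 6/1
a_1 = 1: 7/1
a_2 = 2: 20/3
a_3 = 2: 47/7
a_4 = 2: 114/17

114/17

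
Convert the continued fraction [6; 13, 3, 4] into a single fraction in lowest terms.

a_0 = 6: 6/1
a_1 = 13: 79/13
a_2 = 3: 243/40
a_3 = 4: 1051/173

1051/173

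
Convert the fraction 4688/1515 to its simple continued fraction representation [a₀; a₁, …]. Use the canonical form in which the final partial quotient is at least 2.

4688 = 3·1515 + 143, so a_0 = 3
1515 = 10·143 + 85, so a_1 = 10
143 = 1·85 + 58, so a_2 = 1
85 = 1·58 + 27, so a_3 = 1
58 = 2·27 + 4, so a_4 = 2
27 = 6·4 + 3, so a_5 = 6
4 = 1·3 + 1, so a_6 = 1
3 = 3·1 + 0, so a_7 = 3

[3; 10, 1, 1, 2, 6, 1, 3]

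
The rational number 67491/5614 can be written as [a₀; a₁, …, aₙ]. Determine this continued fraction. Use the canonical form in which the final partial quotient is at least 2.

Repeatedly divide and take the remainder:
67491 ÷ 5614 → quotient 12, remainder 123
5614 ÷ 123 → quotient 45, remainder 79
123 ÷ 79 → quotient 1, remainder 44
79 ÷ 44 → quotient 1, remainder 35
44 ÷ 35 → quotient 1, remainder 9
35 ÷ 9 → quotient 3, remainder 8
9 ÷ 8 → quotient 1, remainder 1
8 ÷ 1 → quotient 8, remainder 0

[12; 45, 1, 1, 1, 3, 1, 8]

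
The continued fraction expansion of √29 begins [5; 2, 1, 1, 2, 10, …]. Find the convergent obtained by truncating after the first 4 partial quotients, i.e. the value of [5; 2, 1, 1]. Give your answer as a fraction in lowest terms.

Collapse the nested fraction from the inside out:
Start with 1.
1 + 1/(1/1) = 1 + 1/1 = 2/1
2 + 1/(2/1) = 2 + 1/2 = 5/2
5 + 1/(5/2) = 5 + 2/5 = 27/5

27/5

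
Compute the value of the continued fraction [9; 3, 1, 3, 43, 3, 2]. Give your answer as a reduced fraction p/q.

42376/4573

Work from the innermost term outward:
Start with 2.
3 + 1/(2/1) = 3 + 1/2 = 7/2
43 + 1/(7/2) = 43 + 2/7 = 303/7
3 + 1/(303/7) = 3 + 7/303 = 916/303
1 + 1/(916/303) = 1 + 303/916 = 1219/916
3 + 1/(1219/916) = 3 + 916/1219 = 4573/1219
9 + 1/(4573/1219) = 9 + 1219/4573 = 42376/4573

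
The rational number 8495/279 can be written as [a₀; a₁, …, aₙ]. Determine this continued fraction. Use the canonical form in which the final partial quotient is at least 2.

Apply division with remainder until the remainder is 0:
⌊8495/279⌋ = 30, remainder 125
⌊279/125⌋ = 2, remainder 29
⌊125/29⌋ = 4, remainder 9
⌊29/9⌋ = 3, remainder 2
⌊9/2⌋ = 4, remainder 1
⌊2/1⌋ = 2, remainder 0

[30; 2, 4, 3, 4, 2]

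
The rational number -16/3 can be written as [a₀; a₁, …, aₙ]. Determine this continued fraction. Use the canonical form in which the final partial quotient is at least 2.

Run the Euclidean algorithm, recording each quotient:
-16 ÷ 3 → quotient -6, remainder 2
3 ÷ 2 → quotient 1, remainder 1
2 ÷ 1 → quotient 2, remainder 0

[-6; 1, 2]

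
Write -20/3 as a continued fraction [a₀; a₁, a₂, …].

[-7; 3]

Run the Euclidean algorithm, recording each quotient:
⌊-20/3⌋ = -7, remainder 1
⌊3/1⌋ = 3, remainder 0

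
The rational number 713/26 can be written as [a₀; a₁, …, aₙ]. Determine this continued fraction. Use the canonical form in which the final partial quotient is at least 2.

713 = 27·26 + 11, so a_0 = 27
26 = 2·11 + 4, so a_1 = 2
11 = 2·4 + 3, so a_2 = 2
4 = 1·3 + 1, so a_3 = 1
3 = 3·1 + 0, so a_4 = 3

[27; 2, 2, 1, 3]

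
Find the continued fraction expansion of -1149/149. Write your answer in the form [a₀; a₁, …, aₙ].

-1149 ÷ 149 → quotient -8, remainder 43
149 ÷ 43 → quotient 3, remainder 20
43 ÷ 20 → quotient 2, remainder 3
20 ÷ 3 → quotient 6, remainder 2
3 ÷ 2 → quotient 1, remainder 1
2 ÷ 1 → quotient 2, remainder 0

[-8; 3, 2, 6, 1, 2]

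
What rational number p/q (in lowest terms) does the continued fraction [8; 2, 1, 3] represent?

Compute successive convergents:
a_0 = 8: 8/1
a_1 = 2: 17/2
a_2 = 1: 25/3
a_3 = 3: 92/11

92/11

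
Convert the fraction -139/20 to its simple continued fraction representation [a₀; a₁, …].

[-7; 20]

Run the Euclidean algorithm, recording each quotient:
-139 = -7·20 + 1, so a_0 = -7
20 = 20·1 + 0, so a_1 = 20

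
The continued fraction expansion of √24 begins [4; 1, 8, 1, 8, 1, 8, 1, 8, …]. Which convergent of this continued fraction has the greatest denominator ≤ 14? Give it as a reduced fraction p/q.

49/10

List convergents until the denominator exceeds the bound:
a_0 = 4: 4/1  (≤ bound)
a_1 = 1: 5/1  (≤ bound)
a_2 = 8: 44/9  (≤ bound)
a_3 = 1: 49/10  (≤ bound)
a_4 = 8: 436/89  (> 14, stop)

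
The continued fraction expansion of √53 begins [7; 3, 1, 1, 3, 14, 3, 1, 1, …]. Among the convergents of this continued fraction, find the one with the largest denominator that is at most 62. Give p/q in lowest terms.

182/25

List convergents until the denominator exceeds the bound:
a_0 = 7: 7/1  (≤ bound)
a_1 = 3: 22/3  (≤ bound)
a_2 = 1: 29/4  (≤ bound)
a_3 = 1: 51/7  (≤ bound)
a_4 = 3: 182/25  (≤ bound)
a_5 = 14: 2599/357  (> 62, stop)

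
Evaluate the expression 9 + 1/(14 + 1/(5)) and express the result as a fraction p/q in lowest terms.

644/71

Start with 5.
14 + 1/(5/1) = 14 + 1/5 = 71/5
9 + 1/(71/5) = 9 + 5/71 = 644/71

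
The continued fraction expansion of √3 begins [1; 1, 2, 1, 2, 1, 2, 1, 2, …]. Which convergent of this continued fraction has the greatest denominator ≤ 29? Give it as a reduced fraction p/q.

a_0 = 1: 1/1  (≤ bound)
a_1 = 1: 2/1  (≤ bound)
a_2 = 2: 5/3  (≤ bound)
a_3 = 1: 7/4  (≤ bound)
a_4 = 2: 19/11  (≤ bound)
a_5 = 1: 26/15  (≤ bound)
a_6 = 2: 71/41  (> 29, stop)

26/15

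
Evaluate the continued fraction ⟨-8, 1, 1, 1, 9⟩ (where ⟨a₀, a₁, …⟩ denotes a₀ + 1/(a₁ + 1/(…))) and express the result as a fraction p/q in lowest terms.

-213/29

Use the convergent recurrence hₖ = aₖ·hₖ₋₁ + hₖ₋₂ (and likewise for the denominators kₖ):
a_0 = -8: -8/1
a_1 = 1: -7/1
a_2 = 1: -15/2
a_3 = 1: -22/3
a_4 = 9: -213/29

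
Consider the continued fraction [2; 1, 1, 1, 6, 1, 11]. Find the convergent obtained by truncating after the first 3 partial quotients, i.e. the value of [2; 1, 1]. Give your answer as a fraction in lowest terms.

5/2

Collapse the nested fraction from the inside out:
Start with 1.
1 + 1/(1/1) = 1 + 1/1 = 2/1
2 + 1/(2/1) = 2 + 1/2 = 5/2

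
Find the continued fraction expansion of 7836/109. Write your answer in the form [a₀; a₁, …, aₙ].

⌊7836/109⌋ = 71, remainder 97
⌊109/97⌋ = 1, remainder 12
⌊97/12⌋ = 8, remainder 1
⌊12/1⌋ = 12, remainder 0

[71; 1, 8, 12]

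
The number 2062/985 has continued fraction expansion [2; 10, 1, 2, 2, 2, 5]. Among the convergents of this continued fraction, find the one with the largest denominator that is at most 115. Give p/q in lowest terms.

157/75

a_0 = 2: 2/1  (≤ bound)
a_1 = 10: 21/10  (≤ bound)
a_2 = 1: 23/11  (≤ bound)
a_3 = 2: 67/32  (≤ bound)
a_4 = 2: 157/75  (≤ bound)
a_5 = 2: 381/182  (> 115, stop)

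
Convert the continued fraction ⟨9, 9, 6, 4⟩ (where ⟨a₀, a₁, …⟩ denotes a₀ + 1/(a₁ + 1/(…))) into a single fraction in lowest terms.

Compute successive convergents:
a_0 = 9: 9/1
a_1 = 9: 82/9
a_2 = 6: 501/55
a_3 = 4: 2086/229

2086/229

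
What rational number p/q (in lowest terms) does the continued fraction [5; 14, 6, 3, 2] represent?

3159/623

Start with 2.
3 + 1/(2/1) = 3 + 1/2 = 7/2
6 + 1/(7/2) = 6 + 2/7 = 44/7
14 + 1/(44/7) = 14 + 7/44 = 623/44
5 + 1/(623/44) = 5 + 44/623 = 3159/623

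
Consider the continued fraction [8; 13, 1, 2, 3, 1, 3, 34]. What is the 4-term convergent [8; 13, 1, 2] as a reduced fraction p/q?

Compute successive convergents:
a_0 = 8: 8/1
a_1 = 13: 105/13
a_2 = 1: 113/14
a_3 = 2: 331/41

331/41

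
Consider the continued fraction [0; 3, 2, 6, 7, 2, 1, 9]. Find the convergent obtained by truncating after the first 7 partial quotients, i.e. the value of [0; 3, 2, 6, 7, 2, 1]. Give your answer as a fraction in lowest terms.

292/1011

a_0 = 0: 0/1
a_1 = 3: 1/3
a_2 = 2: 2/7
a_3 = 6: 13/45
a_4 = 7: 93/322
a_5 = 2: 199/689
a_6 = 1: 292/1011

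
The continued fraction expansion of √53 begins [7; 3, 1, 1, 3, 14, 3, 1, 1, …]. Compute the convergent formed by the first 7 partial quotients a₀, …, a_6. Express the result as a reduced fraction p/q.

7979/1096

a_0 = 7: 7/1
a_1 = 3: 22/3
a_2 = 1: 29/4
a_3 = 1: 51/7
a_4 = 3: 182/25
a_5 = 14: 2599/357
a_6 = 3: 7979/1096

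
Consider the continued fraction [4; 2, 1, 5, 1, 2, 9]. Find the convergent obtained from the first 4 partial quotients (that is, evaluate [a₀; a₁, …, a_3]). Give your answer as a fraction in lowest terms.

74/17

Collapse the nested fraction from the inside out:
Start with 5.
1 + 1/(5/1) = 1 + 1/5 = 6/5
2 + 1/(6/5) = 2 + 5/6 = 17/6
4 + 1/(17/6) = 4 + 6/17 = 74/17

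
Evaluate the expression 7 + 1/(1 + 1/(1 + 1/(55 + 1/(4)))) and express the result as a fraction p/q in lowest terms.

a_0 = 7: 7/1
a_1 = 1: 8/1
a_2 = 1: 15/2
a_3 = 55: 833/111
a_4 = 4: 3347/446

3347/446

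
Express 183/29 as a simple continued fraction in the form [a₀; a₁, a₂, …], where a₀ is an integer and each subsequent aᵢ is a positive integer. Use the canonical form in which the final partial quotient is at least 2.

Apply division with remainder until the remainder is 0:
⌊183/29⌋ = 6, remainder 9
⌊29/9⌋ = 3, remainder 2
⌊9/2⌋ = 4, remainder 1
⌊2/1⌋ = 2, remainder 0

[6; 3, 4, 2]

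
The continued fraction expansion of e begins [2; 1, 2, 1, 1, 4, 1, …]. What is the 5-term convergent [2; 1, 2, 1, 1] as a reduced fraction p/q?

Start with 1.
1 + 1/(1/1) = 1 + 1/1 = 2/1
2 + 1/(2/1) = 2 + 1/2 = 5/2
1 + 1/(5/2) = 1 + 2/5 = 7/5
2 + 1/(7/5) = 2 + 5/7 = 19/7

19/7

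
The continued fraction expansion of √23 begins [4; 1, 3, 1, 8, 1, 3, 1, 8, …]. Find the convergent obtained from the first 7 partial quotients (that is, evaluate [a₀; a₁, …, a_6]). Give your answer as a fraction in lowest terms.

916/191

Work from the innermost term outward:
Start with 3.
1 + 1/(3/1) = 1 + 1/3 = 4/3
8 + 1/(4/3) = 8 + 3/4 = 35/4
1 + 1/(35/4) = 1 + 4/35 = 39/35
3 + 1/(39/35) = 3 + 35/39 = 152/39
1 + 1/(152/39) = 1 + 39/152 = 191/152
4 + 1/(191/152) = 4 + 152/191 = 916/191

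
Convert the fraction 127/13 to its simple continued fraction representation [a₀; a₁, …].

Repeatedly divide and take the remainder:
⌊127/13⌋ = 9, remainder 10
⌊13/10⌋ = 1, remainder 3
⌊10/3⌋ = 3, remainder 1
⌊3/1⌋ = 3, remainder 0

[9; 1, 3, 3]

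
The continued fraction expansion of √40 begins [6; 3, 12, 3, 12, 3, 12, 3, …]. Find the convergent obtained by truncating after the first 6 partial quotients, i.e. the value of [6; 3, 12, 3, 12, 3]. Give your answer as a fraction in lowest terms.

Start with 3.
12 + 1/(3/1) = 12 + 1/3 = 37/3
3 + 1/(37/3) = 3 + 3/37 = 114/37
12 + 1/(114/37) = 12 + 37/114 = 1405/114
3 + 1/(1405/114) = 3 + 114/1405 = 4329/1405
6 + 1/(4329/1405) = 6 + 1405/4329 = 27379/4329

27379/4329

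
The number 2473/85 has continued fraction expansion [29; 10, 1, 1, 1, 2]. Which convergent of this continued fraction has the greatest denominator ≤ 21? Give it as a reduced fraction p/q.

List convergents until the denominator exceeds the bound:
a_0 = 29: 29/1  (≤ bound)
a_1 = 10: 291/10  (≤ bound)
a_2 = 1: 320/11  (≤ bound)
a_3 = 1: 611/21  (≤ bound)
a_4 = 1: 931/32  (> 21, stop)

611/21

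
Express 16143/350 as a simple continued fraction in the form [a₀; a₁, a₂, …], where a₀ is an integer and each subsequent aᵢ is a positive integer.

16143 ÷ 350 → quotient 46, remainder 43
350 ÷ 43 → quotient 8, remainder 6
43 ÷ 6 → quotient 7, remainder 1
6 ÷ 1 → quotient 6, remainder 0

[46; 8, 7, 6]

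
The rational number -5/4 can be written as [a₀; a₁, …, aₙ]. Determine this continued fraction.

[-2; 1, 3]

-5 ÷ 4 → quotient -2, remainder 3
4 ÷ 3 → quotient 1, remainder 1
3 ÷ 1 → quotient 3, remainder 0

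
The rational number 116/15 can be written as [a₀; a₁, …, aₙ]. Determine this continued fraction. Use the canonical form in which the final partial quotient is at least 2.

[7; 1, 2, 1, 3]

116 ÷ 15 → quotient 7, remainder 11
15 ÷ 11 → quotient 1, remainder 4
11 ÷ 4 → quotient 2, remainder 3
4 ÷ 3 → quotient 1, remainder 1
3 ÷ 1 → quotient 3, remainder 0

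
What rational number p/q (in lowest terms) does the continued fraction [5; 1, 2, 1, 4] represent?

a_0 = 5: 5/1
a_1 = 1: 6/1
a_2 = 2: 17/3
a_3 = 1: 23/4
a_4 = 4: 109/19

109/19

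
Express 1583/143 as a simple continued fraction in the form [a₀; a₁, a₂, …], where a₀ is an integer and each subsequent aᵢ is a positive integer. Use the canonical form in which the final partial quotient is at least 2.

[11; 14, 3, 3]

1583 = 11·143 + 10, so a_0 = 11
143 = 14·10 + 3, so a_1 = 14
10 = 3·3 + 1, so a_2 = 3
3 = 3·1 + 0, so a_3 = 3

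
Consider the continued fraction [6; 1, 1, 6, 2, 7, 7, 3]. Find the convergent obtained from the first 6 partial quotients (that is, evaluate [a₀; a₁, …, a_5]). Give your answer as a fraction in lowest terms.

1366/209

Collapse the nested fraction from the inside out:
Start with 7.
2 + 1/(7/1) = 2 + 1/7 = 15/7
6 + 1/(15/7) = 6 + 7/15 = 97/15
1 + 1/(97/15) = 1 + 15/97 = 112/97
1 + 1/(112/97) = 1 + 97/112 = 209/112
6 + 1/(209/112) = 6 + 112/209 = 1366/209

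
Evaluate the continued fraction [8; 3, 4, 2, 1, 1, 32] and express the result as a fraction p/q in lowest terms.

19229/2314

Collapse the nested fraction from the inside out:
Start with 32.
1 + 1/(32/1) = 1 + 1/32 = 33/32
1 + 1/(33/32) = 1 + 32/33 = 65/33
2 + 1/(65/33) = 2 + 33/65 = 163/65
4 + 1/(163/65) = 4 + 65/163 = 717/163
3 + 1/(717/163) = 3 + 163/717 = 2314/717
8 + 1/(2314/717) = 8 + 717/2314 = 19229/2314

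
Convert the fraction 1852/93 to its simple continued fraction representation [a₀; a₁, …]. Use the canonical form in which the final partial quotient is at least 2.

1852 = 19·93 + 85, so a_0 = 19
93 = 1·85 + 8, so a_1 = 1
85 = 10·8 + 5, so a_2 = 10
8 = 1·5 + 3, so a_3 = 1
5 = 1·3 + 2, so a_4 = 1
3 = 1·2 + 1, so a_5 = 1
2 = 2·1 + 0, so a_6 = 2

[19; 1, 10, 1, 1, 1, 2]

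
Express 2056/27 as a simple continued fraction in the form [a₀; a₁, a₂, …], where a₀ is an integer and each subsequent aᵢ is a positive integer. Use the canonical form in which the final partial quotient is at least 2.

[76; 6, 1, 3]

Apply division with remainder until the remainder is 0:
2056 = 76·27 + 4, so a_0 = 76
27 = 6·4 + 3, so a_1 = 6
4 = 1·3 + 1, so a_2 = 1
3 = 3·1 + 0, so a_3 = 3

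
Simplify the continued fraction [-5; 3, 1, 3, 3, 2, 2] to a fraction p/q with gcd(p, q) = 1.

-1302/275

Compute successive convergents:
a_0 = -5: -5/1
a_1 = 3: -14/3
a_2 = 1: -19/4
a_3 = 3: -71/15
a_4 = 3: -232/49
a_5 = 2: -535/113
a_6 = 2: -1302/275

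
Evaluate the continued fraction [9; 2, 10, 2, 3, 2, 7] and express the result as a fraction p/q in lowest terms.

Start with 7.
2 + 1/(7/1) = 2 + 1/7 = 15/7
3 + 1/(15/7) = 3 + 7/15 = 52/15
2 + 1/(52/15) = 2 + 15/52 = 119/52
10 + 1/(119/52) = 10 + 52/119 = 1242/119
2 + 1/(1242/119) = 2 + 119/1242 = 2603/1242
9 + 1/(2603/1242) = 9 + 1242/2603 = 24669/2603

24669/2603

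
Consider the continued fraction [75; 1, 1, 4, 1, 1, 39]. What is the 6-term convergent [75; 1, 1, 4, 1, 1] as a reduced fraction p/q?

1511/20

Work from the innermost term outward:
Start with 1.
1 + 1/(1/1) = 1 + 1/1 = 2/1
4 + 1/(2/1) = 4 + 1/2 = 9/2
1 + 1/(9/2) = 1 + 2/9 = 11/9
1 + 1/(11/9) = 1 + 9/11 = 20/11
75 + 1/(20/11) = 75 + 11/20 = 1511/20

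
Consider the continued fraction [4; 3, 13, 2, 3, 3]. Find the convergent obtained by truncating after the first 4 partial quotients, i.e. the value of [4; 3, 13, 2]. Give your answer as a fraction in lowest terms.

Compute successive convergents:
a_0 = 4: 4/1
a_1 = 3: 13/3
a_2 = 13: 173/40
a_3 = 2: 359/83

359/83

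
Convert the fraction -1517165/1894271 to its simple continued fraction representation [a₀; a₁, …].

⌊-1517165/1894271⌋ = -1, remainder 377106
⌊1894271/377106⌋ = 5, remainder 8741
⌊377106/8741⌋ = 43, remainder 1243
⌊8741/1243⌋ = 7, remainder 40
⌊1243/40⌋ = 31, remainder 3
⌊40/3⌋ = 13, remainder 1
⌊3/1⌋ = 3, remainder 0

[-1; 5, 43, 7, 31, 13, 3]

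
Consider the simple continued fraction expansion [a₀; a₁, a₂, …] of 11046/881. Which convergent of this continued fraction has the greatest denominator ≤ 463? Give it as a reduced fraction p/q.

List convergents until the denominator exceeds the bound:
a_0 = 12: 12/1  (≤ bound)
a_1 = 1: 13/1  (≤ bound)
a_2 = 1: 25/2  (≤ bound)
a_3 = 6: 163/13  (≤ bound)
a_4 = 13: 2144/171  (≤ bound)
a_5 = 2: 4451/355  (≤ bound)
a_6 = 2: 11046/881  (> 463, stop)

4451/355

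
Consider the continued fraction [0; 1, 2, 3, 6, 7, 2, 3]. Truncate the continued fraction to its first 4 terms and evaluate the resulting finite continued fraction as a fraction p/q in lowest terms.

a_0 = 0: 0/1
a_1 = 1: 1/1
a_2 = 2: 2/3
a_3 = 3: 7/10

7/10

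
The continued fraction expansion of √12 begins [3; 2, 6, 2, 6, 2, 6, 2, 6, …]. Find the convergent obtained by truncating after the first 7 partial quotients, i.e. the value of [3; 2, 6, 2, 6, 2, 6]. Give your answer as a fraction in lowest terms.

Starting at the tail and folding back:
Start with 6.
2 + 1/(6/1) = 2 + 1/6 = 13/6
6 + 1/(13/6) = 6 + 6/13 = 84/13
2 + 1/(84/13) = 2 + 13/84 = 181/84
6 + 1/(181/84) = 6 + 84/181 = 1170/181
2 + 1/(1170/181) = 2 + 181/1170 = 2521/1170
3 + 1/(2521/1170) = 3 + 1170/2521 = 8733/2521

8733/2521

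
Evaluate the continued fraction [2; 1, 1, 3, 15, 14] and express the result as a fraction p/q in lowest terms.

3868/1505

Build up convergents one term at a time:
a_0 = 2: 2/1
a_1 = 1: 3/1
a_2 = 1: 5/2
a_3 = 3: 18/7
a_4 = 15: 275/107
a_5 = 14: 3868/1505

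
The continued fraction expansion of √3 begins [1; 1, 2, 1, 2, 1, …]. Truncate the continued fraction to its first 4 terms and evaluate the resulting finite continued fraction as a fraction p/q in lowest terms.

Start with 1.
2 + 1/(1/1) = 2 + 1/1 = 3/1
1 + 1/(3/1) = 1 + 1/3 = 4/3
1 + 1/(4/3) = 1 + 3/4 = 7/4

7/4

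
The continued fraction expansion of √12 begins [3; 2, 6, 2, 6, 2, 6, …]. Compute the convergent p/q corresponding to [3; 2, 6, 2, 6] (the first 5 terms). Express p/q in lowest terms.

627/181

Compute successive convergents:
a_0 = 3: 3/1
a_1 = 2: 7/2
a_2 = 6: 45/13
a_3 = 2: 97/28
a_4 = 6: 627/181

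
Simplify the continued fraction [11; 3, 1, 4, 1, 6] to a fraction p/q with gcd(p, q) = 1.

1768/157

Use the convergent recurrence hₖ = aₖ·hₖ₋₁ + hₖ₋₂ (and likewise for the denominators kₖ):
a_0 = 11: 11/1
a_1 = 3: 34/3
a_2 = 1: 45/4
a_3 = 4: 214/19
a_4 = 1: 259/23
a_5 = 6: 1768/157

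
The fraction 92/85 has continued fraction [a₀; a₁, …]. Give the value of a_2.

7

⌊92/85⌋ = 1, remainder 7
⌊85/7⌋ = 12, remainder 1
⌊7/1⌋ = 7, remainder 0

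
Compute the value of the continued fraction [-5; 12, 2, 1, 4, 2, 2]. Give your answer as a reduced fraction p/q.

Starting at the tail and folding back:
Start with 2.
2 + 1/(2/1) = 2 + 1/2 = 5/2
4 + 1/(5/2) = 4 + 2/5 = 22/5
1 + 1/(22/5) = 1 + 5/22 = 27/22
2 + 1/(27/22) = 2 + 22/27 = 76/27
12 + 1/(76/27) = 12 + 27/76 = 939/76
-5 + 1/(939/76) = -5 + 76/939 = -4619/939

-4619/939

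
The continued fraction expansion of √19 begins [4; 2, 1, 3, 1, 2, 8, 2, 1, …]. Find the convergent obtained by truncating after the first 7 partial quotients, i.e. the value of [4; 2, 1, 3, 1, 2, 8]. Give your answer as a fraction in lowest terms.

1421/326

a_0 = 4: 4/1
a_1 = 2: 9/2
a_2 = 1: 13/3
a_3 = 3: 48/11
a_4 = 1: 61/14
a_5 = 2: 170/39
a_6 = 8: 1421/326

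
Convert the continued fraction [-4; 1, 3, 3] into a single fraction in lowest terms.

Work from the innermost term outward:
Start with 3.
3 + 1/(3/1) = 3 + 1/3 = 10/3
1 + 1/(10/3) = 1 + 3/10 = 13/10
-4 + 1/(13/10) = -4 + 10/13 = -42/13

-42/13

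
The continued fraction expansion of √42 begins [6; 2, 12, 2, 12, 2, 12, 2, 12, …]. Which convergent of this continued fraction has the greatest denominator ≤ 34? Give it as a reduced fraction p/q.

a_0 = 6: 6/1  (≤ bound)
a_1 = 2: 13/2  (≤ bound)
a_2 = 12: 162/25  (≤ bound)
a_3 = 2: 337/52  (> 34, stop)

162/25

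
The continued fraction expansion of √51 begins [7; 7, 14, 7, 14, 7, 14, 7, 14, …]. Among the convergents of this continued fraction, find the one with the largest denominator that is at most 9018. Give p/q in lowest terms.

4999/700

a_0 = 7: 7/1  (≤ bound)
a_1 = 7: 50/7  (≤ bound)
a_2 = 14: 707/99  (≤ bound)
a_3 = 7: 4999/700  (≤ bound)
a_4 = 14: 70693/9899  (> 9018, stop)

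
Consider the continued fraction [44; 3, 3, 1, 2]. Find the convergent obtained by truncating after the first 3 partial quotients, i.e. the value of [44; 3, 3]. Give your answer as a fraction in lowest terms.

443/10

Start with 3.
3 + 1/(3/1) = 3 + 1/3 = 10/3
44 + 1/(10/3) = 44 + 3/10 = 443/10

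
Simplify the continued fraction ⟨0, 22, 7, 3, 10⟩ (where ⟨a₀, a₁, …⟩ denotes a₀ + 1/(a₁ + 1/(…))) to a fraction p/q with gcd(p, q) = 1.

227/5025

Start with 10.
3 + 1/(10/1) = 3 + 1/10 = 31/10
7 + 1/(31/10) = 7 + 10/31 = 227/31
22 + 1/(227/31) = 22 + 31/227 = 5025/227
0 + 1/(5025/227) = 0 + 227/5025 = 227/5025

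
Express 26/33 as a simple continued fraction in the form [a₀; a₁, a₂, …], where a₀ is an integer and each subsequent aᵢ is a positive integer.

Repeatedly divide and take the remainder:
26 ÷ 33 → quotient 0, remainder 26
33 ÷ 26 → quotient 1, remainder 7
26 ÷ 7 → quotient 3, remainder 5
7 ÷ 5 → quotient 1, remainder 2
5 ÷ 2 → quotient 2, remainder 1
2 ÷ 1 → quotient 2, remainder 0

[0; 1, 3, 1, 2, 2]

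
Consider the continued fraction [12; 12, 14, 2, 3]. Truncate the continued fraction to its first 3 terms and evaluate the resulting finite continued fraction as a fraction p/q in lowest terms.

2042/169

Collapse the nested fraction from the inside out:
Start with 14.
12 + 1/(14/1) = 12 + 1/14 = 169/14
12 + 1/(169/14) = 12 + 14/169 = 2042/169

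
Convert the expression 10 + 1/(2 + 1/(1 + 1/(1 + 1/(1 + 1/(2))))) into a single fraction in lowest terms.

a_0 = 10: 10/1
a_1 = 2: 21/2
a_2 = 1: 31/3
a_3 = 1: 52/5
a_4 = 1: 83/8
a_5 = 2: 218/21

218/21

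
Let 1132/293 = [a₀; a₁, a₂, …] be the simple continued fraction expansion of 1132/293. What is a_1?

1

1132 ÷ 293 → quotient 3, remainder 253
293 ÷ 253 → quotient 1, remainder 40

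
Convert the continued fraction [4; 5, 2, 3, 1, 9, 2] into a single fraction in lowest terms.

4213/1007

Starting at the tail and folding back:
Start with 2.
9 + 1/(2/1) = 9 + 1/2 = 19/2
1 + 1/(19/2) = 1 + 2/19 = 21/19
3 + 1/(21/19) = 3 + 19/21 = 82/21
2 + 1/(82/21) = 2 + 21/82 = 185/82
5 + 1/(185/82) = 5 + 82/185 = 1007/185
4 + 1/(1007/185) = 4 + 185/1007 = 4213/1007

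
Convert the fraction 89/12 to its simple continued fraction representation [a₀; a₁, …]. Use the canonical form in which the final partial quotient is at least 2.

[7; 2, 2, 2]

89 = 7·12 + 5, so a_0 = 7
12 = 2·5 + 2, so a_1 = 2
5 = 2·2 + 1, so a_2 = 2
2 = 2·1 + 0, so a_3 = 2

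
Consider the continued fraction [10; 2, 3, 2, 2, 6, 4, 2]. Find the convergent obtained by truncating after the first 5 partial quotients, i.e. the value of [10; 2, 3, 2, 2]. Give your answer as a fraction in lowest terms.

407/39

Work from the innermost term outward:
Start with 2.
2 + 1/(2/1) = 2 + 1/2 = 5/2
3 + 1/(5/2) = 3 + 2/5 = 17/5
2 + 1/(17/5) = 2 + 5/17 = 39/17
10 + 1/(39/17) = 10 + 17/39 = 407/39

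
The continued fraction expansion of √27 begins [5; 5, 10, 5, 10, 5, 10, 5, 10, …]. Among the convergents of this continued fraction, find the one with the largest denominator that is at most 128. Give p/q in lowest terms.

a_0 = 5: 5/1  (≤ bound)
a_1 = 5: 26/5  (≤ bound)
a_2 = 10: 265/51  (≤ bound)
a_3 = 5: 1351/260  (> 128, stop)

265/51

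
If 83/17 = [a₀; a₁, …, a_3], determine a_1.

Apply division with remainder until the remainder is 0:
⌊83/17⌋ = 4, remainder 15
⌊17/15⌋ = 1, remainder 2

1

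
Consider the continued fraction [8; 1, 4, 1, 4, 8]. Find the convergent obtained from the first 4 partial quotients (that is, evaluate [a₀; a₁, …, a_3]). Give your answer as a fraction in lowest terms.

53/6

a_0 = 8: 8/1
a_1 = 1: 9/1
a_2 = 4: 44/5
a_3 = 1: 53/6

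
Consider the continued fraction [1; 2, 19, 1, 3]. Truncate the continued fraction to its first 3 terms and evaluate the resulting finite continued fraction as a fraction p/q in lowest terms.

Start with 19.
2 + 1/(19/1) = 2 + 1/19 = 39/19
1 + 1/(39/19) = 1 + 19/39 = 58/39

58/39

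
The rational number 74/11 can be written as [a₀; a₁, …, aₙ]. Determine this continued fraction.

74 ÷ 11 → quotient 6, remainder 8
11 ÷ 8 → quotient 1, remainder 3
8 ÷ 3 → quotient 2, remainder 2
3 ÷ 2 → quotient 1, remainder 1
2 ÷ 1 → quotient 2, remainder 0

[6; 1, 2, 1, 2]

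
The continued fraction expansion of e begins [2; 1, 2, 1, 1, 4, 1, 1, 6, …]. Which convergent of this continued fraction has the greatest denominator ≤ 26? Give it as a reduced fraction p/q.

19/7

List convergents until the denominator exceeds the bound:
a_0 = 2: 2/1  (≤ bound)
a_1 = 1: 3/1  (≤ bound)
a_2 = 2: 8/3  (≤ bound)
a_3 = 1: 11/4  (≤ bound)
a_4 = 1: 19/7  (≤ bound)
a_5 = 4: 87/32  (> 26, stop)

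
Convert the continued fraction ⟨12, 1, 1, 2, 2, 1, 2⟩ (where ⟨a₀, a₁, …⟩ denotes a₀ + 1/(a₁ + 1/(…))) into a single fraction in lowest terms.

579/46

Work from the innermost term outward:
Start with 2.
1 + 1/(2/1) = 1 + 1/2 = 3/2
2 + 1/(3/2) = 2 + 2/3 = 8/3
2 + 1/(8/3) = 2 + 3/8 = 19/8
1 + 1/(19/8) = 1 + 8/19 = 27/19
1 + 1/(27/19) = 1 + 19/27 = 46/27
12 + 1/(46/27) = 12 + 27/46 = 579/46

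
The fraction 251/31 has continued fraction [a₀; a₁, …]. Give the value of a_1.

10

Run the Euclidean algorithm, recording each quotient:
⌊251/31⌋ = 8, remainder 3
⌊31/3⌋ = 10, remainder 1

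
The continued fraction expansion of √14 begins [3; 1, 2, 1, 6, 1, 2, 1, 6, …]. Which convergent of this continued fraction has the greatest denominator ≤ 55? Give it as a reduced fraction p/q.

116/31

List convergents until the denominator exceeds the bound:
a_0 = 3: 3/1  (≤ bound)
a_1 = 1: 4/1  (≤ bound)
a_2 = 2: 11/3  (≤ bound)
a_3 = 1: 15/4  (≤ bound)
a_4 = 6: 101/27  (≤ bound)
a_5 = 1: 116/31  (≤ bound)
a_6 = 2: 333/89  (> 55, stop)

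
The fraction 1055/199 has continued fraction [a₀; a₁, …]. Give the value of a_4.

Run the Euclidean algorithm, recording each quotient:
1055 ÷ 199 → quotient 5, remainder 60
199 ÷ 60 → quotient 3, remainder 19
60 ÷ 19 → quotient 3, remainder 3
19 ÷ 3 → quotient 6, remainder 1
3 ÷ 1 → quotient 3, remainder 0

3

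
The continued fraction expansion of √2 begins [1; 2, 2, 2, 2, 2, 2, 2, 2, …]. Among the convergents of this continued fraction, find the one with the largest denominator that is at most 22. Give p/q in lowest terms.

List convergents until the denominator exceeds the bound:
a_0 = 1: 1/1  (≤ bound)
a_1 = 2: 3/2  (≤ bound)
a_2 = 2: 7/5  (≤ bound)
a_3 = 2: 17/12  (≤ bound)
a_4 = 2: 41/29  (> 22, stop)

17/12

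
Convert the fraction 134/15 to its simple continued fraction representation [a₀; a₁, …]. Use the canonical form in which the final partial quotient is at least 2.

[8; 1, 14]

⌊134/15⌋ = 8, remainder 14
⌊15/14⌋ = 1, remainder 1
⌊14/1⌋ = 14, remainder 0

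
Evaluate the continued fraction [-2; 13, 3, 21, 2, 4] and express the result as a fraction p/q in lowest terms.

Start with 4.
2 + 1/(4/1) = 2 + 1/4 = 9/4
21 + 1/(9/4) = 21 + 4/9 = 193/9
3 + 1/(193/9) = 3 + 9/193 = 588/193
13 + 1/(588/193) = 13 + 193/588 = 7837/588
-2 + 1/(7837/588) = -2 + 588/7837 = -15086/7837

-15086/7837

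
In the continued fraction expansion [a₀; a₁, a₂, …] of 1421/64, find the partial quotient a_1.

4

1421 ÷ 64 → quotient 22, remainder 13
64 ÷ 13 → quotient 4, remainder 12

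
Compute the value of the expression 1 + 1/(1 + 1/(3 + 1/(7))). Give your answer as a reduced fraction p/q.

Build up convergents one term at a time:
a_0 = 1: 1/1
a_1 = 1: 2/1
a_2 = 3: 7/4
a_3 = 7: 51/29

51/29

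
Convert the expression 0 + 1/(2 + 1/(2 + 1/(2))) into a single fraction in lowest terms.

5/12

Start with 2.
2 + 1/(2/1) = 2 + 1/2 = 5/2
2 + 1/(5/2) = 2 + 2/5 = 12/5
0 + 1/(12/5) = 0 + 5/12 = 5/12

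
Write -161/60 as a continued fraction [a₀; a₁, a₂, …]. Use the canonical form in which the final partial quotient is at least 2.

⌊-161/60⌋ = -3, remainder 19
⌊60/19⌋ = 3, remainder 3
⌊19/3⌋ = 6, remainder 1
⌊3/1⌋ = 3, remainder 0

[-3; 3, 6, 3]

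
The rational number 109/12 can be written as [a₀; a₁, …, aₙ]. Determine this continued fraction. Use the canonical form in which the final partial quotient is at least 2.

Repeatedly divide and take the remainder:
109 ÷ 12 → quotient 9, remainder 1
12 ÷ 1 → quotient 12, remainder 0

[9; 12]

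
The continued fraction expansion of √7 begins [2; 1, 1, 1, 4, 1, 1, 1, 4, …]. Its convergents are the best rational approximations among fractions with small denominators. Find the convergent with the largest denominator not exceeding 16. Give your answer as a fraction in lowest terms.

37/14

a_0 = 2: 2/1  (≤ bound)
a_1 = 1: 3/1  (≤ bound)
a_2 = 1: 5/2  (≤ bound)
a_3 = 1: 8/3  (≤ bound)
a_4 = 4: 37/14  (≤ bound)
a_5 = 1: 45/17  (> 16, stop)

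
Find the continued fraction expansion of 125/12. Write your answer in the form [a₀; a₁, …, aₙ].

[10; 2, 2, 2]

⌊125/12⌋ = 10, remainder 5
⌊12/5⌋ = 2, remainder 2
⌊5/2⌋ = 2, remainder 1
⌊2/1⌋ = 2, remainder 0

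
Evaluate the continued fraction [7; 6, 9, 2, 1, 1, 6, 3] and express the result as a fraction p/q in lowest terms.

a_0 = 7: 7/1
a_1 = 6: 43/6
a_2 = 9: 394/55
a_3 = 2: 831/116
a_4 = 1: 1225/171
a_5 = 1: 2056/287
a_6 = 6: 13561/1893
a_7 = 3: 42739/5966

42739/5966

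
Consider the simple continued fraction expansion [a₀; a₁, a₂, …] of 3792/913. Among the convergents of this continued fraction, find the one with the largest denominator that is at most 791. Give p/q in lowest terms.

623/150

List convergents until the denominator exceeds the bound:
a_0 = 4: 4/1  (≤ bound)
a_1 = 6: 25/6  (≤ bound)
a_2 = 1: 29/7  (≤ bound)
a_3 = 1: 54/13  (≤ bound)
a_4 = 11: 623/150  (≤ bound)
a_5 = 6: 3792/913  (> 791, stop)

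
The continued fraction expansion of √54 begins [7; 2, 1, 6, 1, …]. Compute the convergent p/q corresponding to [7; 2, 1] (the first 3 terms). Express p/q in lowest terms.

22/3

Start with 1.
2 + 1/(1/1) = 2 + 1/1 = 3/1
7 + 1/(3/1) = 7 + 1/3 = 22/3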